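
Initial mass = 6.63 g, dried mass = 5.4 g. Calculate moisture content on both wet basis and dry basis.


Moisture lost = 6.63 - 5.4 = 1.23 g
Wet basis MC = 1.23 / 6.63 x 100 = 18.6%
Dry basis MC = 1.23 / 5.4 x 100 = 22.8%


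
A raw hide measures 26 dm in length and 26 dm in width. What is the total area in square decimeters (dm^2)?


676 dm^2

Area = length x width
Area = 26 x 26 = 676 dm^2


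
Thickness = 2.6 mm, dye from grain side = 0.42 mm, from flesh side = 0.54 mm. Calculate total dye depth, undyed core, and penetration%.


Total dyed = 0.96 mm
Undyed core = 1.64 mm
Penetration = 36.9%

Total dyed = 0.42 + 0.54 = 0.96 mm
Undyed core = 2.6 - 0.96 = 1.64 mm
Penetration = 0.96 / 2.6 x 100 = 36.9%


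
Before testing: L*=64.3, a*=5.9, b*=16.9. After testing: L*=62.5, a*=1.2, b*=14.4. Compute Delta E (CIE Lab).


dL = 62.5 - 64.3 = -1.8
da = 1.2 - 5.9 = -4.7
db = 14.4 - 16.9 = -2.5
dE = sqrt((-1.8)^2 + (-4.7)^2 + (-2.5)^2) = 5.62


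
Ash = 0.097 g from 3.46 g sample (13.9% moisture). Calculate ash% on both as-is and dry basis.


As-is ash% = 0.097 / 3.46 x 100 = 2.80%
Dry mass = 3.46 x (100 - 13.9) / 100 = 2.97906 g
Dry-basis ash% = 0.097 / 2.97906 x 100 = 3.26%


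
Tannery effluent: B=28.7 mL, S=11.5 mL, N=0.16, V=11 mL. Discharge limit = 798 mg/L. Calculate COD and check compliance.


COD = (28.7 - 11.5) x 0.16 x 8000 / 11 = 2001.5 mg/L
Limit: 798 mg/L
Compliant: No


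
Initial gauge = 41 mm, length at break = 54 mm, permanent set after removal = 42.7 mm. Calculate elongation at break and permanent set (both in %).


Elongation at break = (54 - 41) / 41 x 100 = 31.7%
Permanent set = (42.7 - 41) / 41 x 100 = 4.1%


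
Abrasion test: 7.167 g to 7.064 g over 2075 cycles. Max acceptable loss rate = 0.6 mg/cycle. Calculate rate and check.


Loss = 7.167 - 7.064 = 0.103 g
Rate = 0.103 g / 2075 cycles x 1000 = 0.050 mg/cycle
Max = 0.6 mg/cycle
Passes: Yes


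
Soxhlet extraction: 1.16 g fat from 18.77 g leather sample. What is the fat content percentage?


6.2%

Fat content = 1.16 / 18.77 x 100
Fat = 6.2%


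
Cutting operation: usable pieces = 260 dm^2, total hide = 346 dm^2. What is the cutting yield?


Yield = usable / total x 100
Yield = 260 / 346 x 100 = 75.1%


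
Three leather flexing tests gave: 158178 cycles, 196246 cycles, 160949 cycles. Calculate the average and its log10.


Average = 171791 cycles
log10 = 5.24


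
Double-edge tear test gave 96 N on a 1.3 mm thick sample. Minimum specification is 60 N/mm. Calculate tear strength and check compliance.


Tear strength = 96 / 1.3 = 73.8 N/mm
Required minimum = 60 N/mm
Compliant: Yes


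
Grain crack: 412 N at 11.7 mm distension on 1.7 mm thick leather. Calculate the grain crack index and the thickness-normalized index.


Crack index = 412 / 11.7 = 35.2 N/mm
Normalized = 35.2 / 1.7 = 20.7 N/mm per mm


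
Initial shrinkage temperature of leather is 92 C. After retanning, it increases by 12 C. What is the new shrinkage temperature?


New Ts = 92 + 12 = 104 C


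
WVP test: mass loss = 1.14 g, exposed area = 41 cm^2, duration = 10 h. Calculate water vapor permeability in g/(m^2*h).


WVP = mass_loss / (area x time) x 10000
WVP = 1.14 / (41 x 10) x 10000
WVP = 1.14 / 410 x 10000 = 27.80 g/(m^2*h)


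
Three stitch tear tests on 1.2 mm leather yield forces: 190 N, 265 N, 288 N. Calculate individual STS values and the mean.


STS1 = 190 / 1.2 = 158.3 N/mm
STS2 = 265 / 1.2 = 220.8 N/mm
STS3 = 288 / 1.2 = 240.0 N/mm
Mean = (158.3 + 220.8 + 240.0) / 3 = 206.4 N/mm


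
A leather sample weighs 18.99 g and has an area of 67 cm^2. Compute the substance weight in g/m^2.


2834.3 g/m^2

Substance weight = mass / area x 10000
SW = 18.99 / 67 x 10000
SW = 2834.3 g/m^2


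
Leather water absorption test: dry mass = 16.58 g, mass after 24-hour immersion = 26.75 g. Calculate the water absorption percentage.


Water absorbed = 26.75 - 16.58 = 10.17 g
WA% = 10.17 / 16.58 x 100 = 61.3%


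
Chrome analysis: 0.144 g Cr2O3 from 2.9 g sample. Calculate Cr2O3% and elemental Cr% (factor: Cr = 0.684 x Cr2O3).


Cr2O3 = 4.97%
Cr = 3.40%


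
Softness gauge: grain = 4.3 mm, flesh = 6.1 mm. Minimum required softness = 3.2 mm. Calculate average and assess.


Average = (4.3 + 6.1) / 2 = 5.20 mm
Minimum = 3.2 mm
Meets requirement: Yes


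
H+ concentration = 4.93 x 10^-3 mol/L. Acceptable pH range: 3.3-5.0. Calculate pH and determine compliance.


pH = 2.31
Compliant: No

pH = -log10(4.93 x 10^-3) = 2.31
Range: 3.3 to 5.0
Compliant: No


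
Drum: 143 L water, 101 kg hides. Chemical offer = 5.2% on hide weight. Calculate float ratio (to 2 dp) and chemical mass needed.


Float ratio = 143 / 101 = 1.42
Chemical = 101 x 5.2 / 100 = 5.252 kg


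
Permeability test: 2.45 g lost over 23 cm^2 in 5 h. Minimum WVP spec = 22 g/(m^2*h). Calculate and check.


WVP = 2.45 / (23 x 5) x 10000 = 213.04 g/(m^2*h)
Minimum: 22 g/(m^2*h)
Meets spec: Yes


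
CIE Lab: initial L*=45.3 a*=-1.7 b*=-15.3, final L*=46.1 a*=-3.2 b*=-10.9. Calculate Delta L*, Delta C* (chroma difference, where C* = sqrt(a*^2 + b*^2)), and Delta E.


Delta L* = 46.1 - 45.3 = 0.8
C1* = sqrt((-1.7)^2 + (-15.3)^2) = 15.394
C2* = sqrt((-3.2)^2 + (-10.9)^2) = 11.360
Delta C* = 11.360 - 15.394 = -4.03
Delta E = sqrt((0.8)^2 + (-1.5)^2 + (4.4)^2) = 4.72


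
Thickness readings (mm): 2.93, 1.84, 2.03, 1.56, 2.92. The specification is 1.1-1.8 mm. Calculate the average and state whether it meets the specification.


Average = 2.26 mm
Within specification: No


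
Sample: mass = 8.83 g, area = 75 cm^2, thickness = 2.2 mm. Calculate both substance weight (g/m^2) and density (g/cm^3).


SW = 8.83 / 75 x 10000 = 1177.3 g/m^2
Volume = 75 x 2.2 / 10 = 16.50 cm^3
Density = 8.83 / 16.50 = 0.535 g/cm^3


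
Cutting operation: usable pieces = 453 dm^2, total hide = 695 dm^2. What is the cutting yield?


65.2%

Yield = usable / total x 100
Yield = 453 / 695 x 100 = 65.2%


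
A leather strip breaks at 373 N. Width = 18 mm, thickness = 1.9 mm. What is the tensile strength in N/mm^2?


Cross-sectional area = 18 x 1.9 = 34.2 mm^2
Tensile strength = 373 / 34.2 = 10.91 N/mm^2


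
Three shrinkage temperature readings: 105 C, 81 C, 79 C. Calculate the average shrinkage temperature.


Average = (105 + 81 + 79) / 3
Average = 265 / 3 = 88.3 C


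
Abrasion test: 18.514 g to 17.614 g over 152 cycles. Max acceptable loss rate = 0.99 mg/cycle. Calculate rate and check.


Loss = 18.514 - 17.614 = 0.900 g
Rate = 0.900 g / 152 cycles x 1000 = 5.921 mg/cycle
Max = 0.99 mg/cycle
Passes: No


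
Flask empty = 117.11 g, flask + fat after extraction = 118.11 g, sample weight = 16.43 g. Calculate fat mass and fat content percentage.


Fat mass = 1.00 g
Fat content = 6.1%


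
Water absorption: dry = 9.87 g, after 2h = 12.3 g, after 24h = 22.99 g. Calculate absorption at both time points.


WA (2h) = (12.3 - 9.87) / 9.87 x 100 = 24.6%
WA (24h) = (22.99 - 9.87) / 9.87 x 100 = 132.9%


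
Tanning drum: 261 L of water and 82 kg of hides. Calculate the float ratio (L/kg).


3.2


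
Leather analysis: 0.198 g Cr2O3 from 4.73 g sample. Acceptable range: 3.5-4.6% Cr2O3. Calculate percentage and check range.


Cr2O3% = 0.198 / 4.73 x 100 = 4.19%
Acceptable range: 3.5 to 4.6%
Within range: Yes


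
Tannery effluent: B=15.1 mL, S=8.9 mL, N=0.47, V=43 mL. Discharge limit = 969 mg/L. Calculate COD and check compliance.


COD = (15.1 - 8.9) x 0.47 x 8000 / 43 = 542.1 mg/L
Limit: 969 mg/L
Compliant: Yes


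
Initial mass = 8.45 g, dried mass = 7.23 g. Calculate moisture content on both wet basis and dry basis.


Wet basis = 14.4%
Dry basis = 16.9%

Moisture lost = 8.45 - 7.23 = 1.22 g
Wet basis MC = 1.22 / 8.45 x 100 = 14.4%
Dry basis MC = 1.22 / 7.23 x 100 = 16.9%


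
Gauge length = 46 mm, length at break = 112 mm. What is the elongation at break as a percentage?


Extension = 112 - 46 = 66 mm
Elongation = 66 / 46 x 100 = 143.5%


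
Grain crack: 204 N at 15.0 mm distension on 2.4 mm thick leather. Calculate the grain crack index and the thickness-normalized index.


Crack index = 13.6 N/mm
Normalized index = 5.7 N/mm per mm

Crack index = 204 / 15.0 = 13.6 N/mm
Normalized = 13.6 / 2.4 = 5.7 N/mm per mm


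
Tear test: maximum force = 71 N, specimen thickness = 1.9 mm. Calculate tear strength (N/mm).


Tear strength = force / thickness
Tear = 71 / 1.9 = 37.4 N/mm


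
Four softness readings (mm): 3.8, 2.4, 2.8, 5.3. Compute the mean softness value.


Sum = 3.8 + 2.4 + 2.8 + 5.3
Mean = 14.3 / 4 = 3.58 mm


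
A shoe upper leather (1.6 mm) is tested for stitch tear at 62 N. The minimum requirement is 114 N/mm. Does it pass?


STS = 38.8 N/mm
Passes: No

STS = 62 / 1.6 = 38.8 N/mm
Minimum required: 114 N/mm
Passes: No


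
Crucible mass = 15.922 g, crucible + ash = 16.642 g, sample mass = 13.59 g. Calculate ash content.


Ash mass = 16.642 - 15.922 = 0.720 g
Ash% = 0.720 / 13.59 x 100 = 5.30%


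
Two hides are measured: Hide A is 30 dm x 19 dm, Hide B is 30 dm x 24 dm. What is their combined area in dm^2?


Hide A area = 30 x 19 = 570 dm^2
Hide B area = 30 x 24 = 720 dm^2
Total = 570 + 720 = 1290 dm^2


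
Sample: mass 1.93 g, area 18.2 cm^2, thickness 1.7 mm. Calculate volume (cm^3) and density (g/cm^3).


Volume = 3.094 cm^3
Density = 0.624 g/cm^3

Thickness in cm = 1.7 / 10 = 0.17 cm
Volume = 18.2 x 0.17 = 3.094 cm^3
Density = 1.93 / 3.094 = 0.624 g/cm^3


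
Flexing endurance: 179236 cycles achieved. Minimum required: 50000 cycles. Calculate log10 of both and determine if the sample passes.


Achieved: log10 = 5.25
Required: log10 = 4.70
Passes: Yes


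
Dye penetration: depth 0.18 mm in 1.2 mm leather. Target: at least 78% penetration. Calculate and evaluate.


Penetration = 15.0%
Meets target: No


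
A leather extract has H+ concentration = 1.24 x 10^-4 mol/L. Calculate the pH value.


pH = 3.91


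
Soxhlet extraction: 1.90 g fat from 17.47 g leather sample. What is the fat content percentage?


10.9%


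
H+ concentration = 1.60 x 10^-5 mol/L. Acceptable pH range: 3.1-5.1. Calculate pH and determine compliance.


pH = -log10(1.60 x 10^-5) = 4.80
Range: 3.1 to 5.1
Compliant: Yes


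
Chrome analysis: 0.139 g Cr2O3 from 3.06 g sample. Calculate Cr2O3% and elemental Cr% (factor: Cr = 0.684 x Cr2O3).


Cr2O3% = 0.139 / 3.06 x 100 = 4.54%
Cr% = 4.54 x 0.684 = 3.11%


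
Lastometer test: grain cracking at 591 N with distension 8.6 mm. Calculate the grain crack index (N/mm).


Grain crack index = force / distension
Index = 591 / 8.6 = 68.7 N/mm


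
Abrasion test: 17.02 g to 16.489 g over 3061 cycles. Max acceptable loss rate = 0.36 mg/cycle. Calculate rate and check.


Loss = 17.02 - 16.489 = 0.531 g
Rate = 0.531 g / 3061 cycles x 1000 = 0.173 mg/cycle
Max = 0.36 mg/cycle
Passes: Yes


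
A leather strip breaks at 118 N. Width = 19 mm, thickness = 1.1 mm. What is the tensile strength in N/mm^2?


5.65 N/mm^2

Cross-sectional area = 19 x 1.1 = 20.9 mm^2
Tensile strength = 118 / 20.9 = 5.65 N/mm^2


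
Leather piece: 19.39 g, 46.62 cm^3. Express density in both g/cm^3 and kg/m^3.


Density = 19.39 / 46.62 = 0.416 g/cm^3
Convert: 0.416 x 1000 = 416 kg/m^3


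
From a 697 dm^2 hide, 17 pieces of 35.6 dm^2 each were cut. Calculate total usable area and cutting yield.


Total usable = 17 x 35.6 = 605.2 dm^2
Yield = 605.2 / 697 x 100 = 86.8%


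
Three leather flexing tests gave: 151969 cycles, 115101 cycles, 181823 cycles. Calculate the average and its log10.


Average = 149631 cycles
log10 = 5.18

Average = (151969 + 115101 + 181823) / 3 = 149631 cycles
log10(149631) = 5.18


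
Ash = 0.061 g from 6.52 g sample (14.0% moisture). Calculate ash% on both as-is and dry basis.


As-is ash% = 0.061 / 6.52 x 100 = 0.94%
Dry mass = 6.52 x (100 - 14.0) / 100 = 5.6072 g
Dry-basis ash% = 0.061 / 5.6072 x 100 = 1.09%


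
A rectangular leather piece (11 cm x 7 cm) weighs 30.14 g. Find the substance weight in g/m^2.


3914.3 g/m^2

Area = 11 x 7 = 77 cm^2
SW = 30.14 / 77 x 10000 = 3914.3 g/m^2


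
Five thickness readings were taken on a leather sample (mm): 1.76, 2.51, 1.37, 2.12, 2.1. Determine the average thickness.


Sum = 1.76 + 2.51 + 1.37 + 2.12 + 2.1 = 9.86
Average = 9.86 / 5 = 1.97 mm


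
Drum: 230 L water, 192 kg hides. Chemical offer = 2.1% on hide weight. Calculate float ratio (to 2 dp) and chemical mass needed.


Float ratio = 230 / 192 = 1.20
Chemical = 192 x 2.1 / 100 = 4.032 kg


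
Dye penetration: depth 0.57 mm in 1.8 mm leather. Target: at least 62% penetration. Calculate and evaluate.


Penetration = 31.7%
Meets target: No

Penetration = 0.57 / 1.8 x 100 = 31.7%
Target: 62%
Meets target: No


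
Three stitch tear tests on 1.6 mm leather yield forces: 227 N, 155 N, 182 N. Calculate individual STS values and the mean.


STS1 = 141.9 N/mm
STS2 = 96.9 N/mm
STS3 = 113.8 N/mm
Mean = 117.5 N/mm

STS1 = 227 / 1.6 = 141.9 N/mm
STS2 = 155 / 1.6 = 96.9 N/mm
STS3 = 182 / 1.6 = 113.8 N/mm
Mean = (141.9 + 96.9 + 113.8) / 3 = 117.5 N/mm


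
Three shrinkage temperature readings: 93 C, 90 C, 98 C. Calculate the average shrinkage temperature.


93.7 C


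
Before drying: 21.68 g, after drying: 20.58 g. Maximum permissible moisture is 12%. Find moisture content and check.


Moisture content = 5.1%
Acceptable: Yes

MC = (21.68 - 20.58) / 21.68 x 100 = 5.1%
Maximum: 12%
Acceptable: Yes


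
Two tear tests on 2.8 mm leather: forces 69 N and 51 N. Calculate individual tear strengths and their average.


Tear 1 = 24.6 N/mm
Tear 2 = 18.2 N/mm
Average = 21.4 N/mm

Tear 1 = 69 / 2.8 = 24.6 N/mm
Tear 2 = 51 / 2.8 = 18.2 N/mm
Average = (24.6 + 18.2) / 2 = 21.4 N/mm


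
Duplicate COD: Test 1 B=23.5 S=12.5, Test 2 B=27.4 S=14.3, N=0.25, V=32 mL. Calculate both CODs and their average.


COD1 = (23.5 - 12.5) x 0.25 x 8000 / 32 = 687.5 mg/L
COD2 = (27.4 - 14.3) x 0.25 x 8000 / 32 = 818.8 mg/L
Average = (687.5 + 818.8) / 2 = 753.2 mg/L


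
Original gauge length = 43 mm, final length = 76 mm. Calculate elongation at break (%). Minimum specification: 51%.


Extension = 76 - 43 = 33 mm
Elongation = 33 / 43 x 100 = 76.7%
Minimum required: 51%
Meets specification: Yes


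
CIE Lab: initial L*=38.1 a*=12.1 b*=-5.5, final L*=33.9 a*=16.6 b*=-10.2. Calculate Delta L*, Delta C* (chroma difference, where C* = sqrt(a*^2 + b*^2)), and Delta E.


Delta L* = 33.9 - 38.1 = -4.2
C1* = sqrt((12.1)^2 + (-5.5)^2) = 13.291
C2* = sqrt((16.6)^2 + (-10.2)^2) = 19.483
Delta C* = 19.483 - 13.291 = 6.19
Delta E = sqrt((-4.2)^2 + (4.5)^2 + (-4.7)^2) = 7.74


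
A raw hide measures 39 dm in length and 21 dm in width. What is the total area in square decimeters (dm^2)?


819 dm^2

Area = length x width
Area = 39 x 21 = 819 dm^2


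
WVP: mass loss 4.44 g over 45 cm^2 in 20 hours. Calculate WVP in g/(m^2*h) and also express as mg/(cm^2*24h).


WVP = 4.44 / (45 x 20) x 10000 = 49.33 g/(m^2*h)
Mass loss in mg = 4.44 x 1000 = 4440 mg
Per cm^2 per 24h in mg: 4440 x 24 / (45 x 20) = 106560 / 900 = 118.40 mg/(cm^2*24h)


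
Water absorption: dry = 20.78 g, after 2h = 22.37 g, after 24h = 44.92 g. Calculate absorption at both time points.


2h absorption = 7.7%
24h absorption = 116.2%

WA (2h) = (22.37 - 20.78) / 20.78 x 100 = 7.7%
WA (24h) = (44.92 - 20.78) / 20.78 x 100 = 116.2%


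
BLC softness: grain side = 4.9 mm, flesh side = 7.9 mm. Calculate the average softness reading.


Average = (4.9 + 7.9) / 2
Average = 6.40 mm


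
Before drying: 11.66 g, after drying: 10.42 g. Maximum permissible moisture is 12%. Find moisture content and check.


Moisture content = 10.6%
Acceptable: Yes


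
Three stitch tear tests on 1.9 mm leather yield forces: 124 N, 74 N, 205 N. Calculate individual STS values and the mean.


STS1 = 65.3 N/mm
STS2 = 38.9 N/mm
STS3 = 107.9 N/mm
Mean = 70.7 N/mm

STS1 = 124 / 1.9 = 65.3 N/mm
STS2 = 74 / 1.9 = 38.9 N/mm
STS3 = 205 / 1.9 = 107.9 N/mm
Mean = (65.3 + 38.9 + 107.9) / 3 = 70.7 N/mm


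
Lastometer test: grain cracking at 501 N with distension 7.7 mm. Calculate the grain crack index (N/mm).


65.1 N/mm


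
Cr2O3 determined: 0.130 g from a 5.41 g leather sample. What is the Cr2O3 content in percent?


Cr2O3% = 0.130 / 5.41 x 100
Cr2O3% = 2.40%


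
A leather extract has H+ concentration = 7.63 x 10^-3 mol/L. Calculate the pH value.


pH = 2.12

pH = -log10[H+]
pH = -log10(7.63 x 10^-3) = 2.12


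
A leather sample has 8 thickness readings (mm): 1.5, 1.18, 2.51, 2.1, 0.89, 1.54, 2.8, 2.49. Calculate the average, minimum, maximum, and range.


Average = 1.88 mm
Min = 0.89 mm
Max = 2.8 mm
Range = 1.91 mm

Sum = 15.01
Average = 15.01 / 8 = 1.88 mm
Minimum = 0.89 mm
Maximum = 2.8 mm
Range = 2.8 - 0.89 = 1.91 mm


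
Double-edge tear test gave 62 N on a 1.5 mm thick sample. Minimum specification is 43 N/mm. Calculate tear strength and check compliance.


Tear strength = 41.3 N/mm
Compliant: No

Tear strength = 62 / 1.5 = 41.3 N/mm
Required minimum = 43 N/mm
Compliant: No


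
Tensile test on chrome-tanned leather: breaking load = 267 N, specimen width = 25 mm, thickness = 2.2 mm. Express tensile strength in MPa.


4.85 MPa


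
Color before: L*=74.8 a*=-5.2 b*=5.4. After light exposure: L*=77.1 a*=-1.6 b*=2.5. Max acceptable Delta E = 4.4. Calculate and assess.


dL = 2.3, da = 3.6, db = -2.9
dE = sqrt((2.3)^2 + (3.6)^2 + (-2.9)^2) = 5.16
Max = 4.4
Passes: No


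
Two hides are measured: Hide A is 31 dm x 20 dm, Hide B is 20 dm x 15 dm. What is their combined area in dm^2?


Hide A area = 31 x 20 = 620 dm^2
Hide B area = 20 x 15 = 300 dm^2
Total = 620 + 300 = 920 dm^2


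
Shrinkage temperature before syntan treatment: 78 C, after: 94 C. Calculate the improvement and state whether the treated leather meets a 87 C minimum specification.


Improvement = 94 - 78 = 16 C
Spec check: 94 C >= 87 C? Yes


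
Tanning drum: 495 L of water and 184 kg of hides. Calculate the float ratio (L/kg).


Float ratio = water / hide weight
Ratio = 495 / 184 = 2.7


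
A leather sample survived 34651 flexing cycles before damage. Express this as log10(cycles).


4.54


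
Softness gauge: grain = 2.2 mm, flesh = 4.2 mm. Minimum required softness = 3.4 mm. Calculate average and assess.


Average softness = 3.20 mm
Meets requirement: No


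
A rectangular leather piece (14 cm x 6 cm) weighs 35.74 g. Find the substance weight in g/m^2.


Area = 14 x 6 = 84 cm^2
SW = 35.74 / 84 x 10000 = 4254.8 g/m^2


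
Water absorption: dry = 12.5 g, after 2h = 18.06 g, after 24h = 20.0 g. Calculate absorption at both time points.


2h absorption = 44.5%
24h absorption = 60.0%


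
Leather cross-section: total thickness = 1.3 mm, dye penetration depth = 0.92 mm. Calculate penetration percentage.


Penetration% = 0.92 / 1.3 x 100
Penetration = 70.8%


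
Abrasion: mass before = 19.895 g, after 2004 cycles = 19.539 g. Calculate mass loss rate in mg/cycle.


0.178 mg/cycle


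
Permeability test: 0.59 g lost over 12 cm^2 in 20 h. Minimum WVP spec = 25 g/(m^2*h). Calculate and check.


WVP = 24.58 g/(m^2*h)
Meets specification: No

WVP = 0.59 / (12 x 20) x 10000 = 24.58 g/(m^2*h)
Minimum: 25 g/(m^2*h)
Meets spec: No


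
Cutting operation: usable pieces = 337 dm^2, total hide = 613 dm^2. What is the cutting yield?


55.0%


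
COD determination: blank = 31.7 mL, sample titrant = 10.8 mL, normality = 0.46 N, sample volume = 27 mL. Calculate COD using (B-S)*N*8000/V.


2848.6 mg/L


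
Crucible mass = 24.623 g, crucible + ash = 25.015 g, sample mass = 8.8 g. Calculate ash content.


Ash mass = 25.015 - 24.623 = 0.392 g
Ash% = 0.392 / 8.8 x 100 = 4.45%


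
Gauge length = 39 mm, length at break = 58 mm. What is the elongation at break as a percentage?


Extension = 58 - 39 = 19 mm
Elongation = 19 / 39 x 100 = 48.7%


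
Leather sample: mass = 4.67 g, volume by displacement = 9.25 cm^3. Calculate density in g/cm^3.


Density = mass / volume
Density = 4.67 / 9.25 = 0.505 g/cm^3


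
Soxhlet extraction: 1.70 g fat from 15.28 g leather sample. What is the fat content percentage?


Fat content = 1.70 / 15.28 x 100
Fat = 11.1%


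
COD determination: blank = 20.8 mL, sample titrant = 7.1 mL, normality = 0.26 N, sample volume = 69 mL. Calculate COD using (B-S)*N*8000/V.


COD = (20.8 - 7.1) x 0.26 x 8000 / 69
COD = 13.7 x 0.26 x 8000 / 69
COD = 413.0 mg/L


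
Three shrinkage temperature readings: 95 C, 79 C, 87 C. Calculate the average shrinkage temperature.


Average = (95 + 79 + 87) / 3
Average = 261 / 3 = 87.0 C


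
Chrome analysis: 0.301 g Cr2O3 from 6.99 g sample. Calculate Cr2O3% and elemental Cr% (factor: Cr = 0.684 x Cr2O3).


Cr2O3% = 0.301 / 6.99 x 100 = 4.31%
Cr% = 4.31 x 0.684 = 2.95%


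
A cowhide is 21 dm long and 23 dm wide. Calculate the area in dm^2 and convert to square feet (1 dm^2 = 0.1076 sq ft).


Area = 21 x 23 = 483 dm^2
Conversion: 483 x 0.1076 = 51.97 sq ft


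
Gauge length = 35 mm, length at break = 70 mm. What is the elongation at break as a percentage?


100.0%

Extension = 70 - 35 = 35 mm
Elongation = 35 / 35 x 100 = 100.0%


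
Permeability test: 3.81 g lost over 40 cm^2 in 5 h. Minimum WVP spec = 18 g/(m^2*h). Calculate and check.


WVP = 3.81 / (40 x 5) x 10000 = 190.50 g/(m^2*h)
Minimum: 18 g/(m^2*h)
Meets spec: Yes


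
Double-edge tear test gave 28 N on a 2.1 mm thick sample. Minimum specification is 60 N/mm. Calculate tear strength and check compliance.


Tear strength = 28 / 2.1 = 13.3 N/mm
Required minimum = 60 N/mm
Compliant: No


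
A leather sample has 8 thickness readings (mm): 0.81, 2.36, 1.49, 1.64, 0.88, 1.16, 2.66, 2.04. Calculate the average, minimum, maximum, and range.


Average = 1.63 mm
Min = 0.81 mm
Max = 2.66 mm
Range = 1.85 mm

Sum = 13.04
Average = 13.04 / 8 = 1.63 mm
Minimum = 0.81 mm
Maximum = 2.66 mm
Range = 2.66 - 0.81 = 1.85 mm


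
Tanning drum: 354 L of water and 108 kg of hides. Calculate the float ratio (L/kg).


3.3

Float ratio = water / hide weight
Ratio = 354 / 108 = 3.3


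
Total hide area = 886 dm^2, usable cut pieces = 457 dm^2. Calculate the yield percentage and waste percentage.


Yield = 457 / 886 x 100 = 51.6%
Waste = 886 - 457 = 429 dm^2
Waste% = 100 - 51.6 = 48.4%


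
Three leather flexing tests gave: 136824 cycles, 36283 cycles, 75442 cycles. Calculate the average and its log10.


Average = (136824 + 36283 + 75442) / 3 = 82850 cycles
log10(82850) = 4.92


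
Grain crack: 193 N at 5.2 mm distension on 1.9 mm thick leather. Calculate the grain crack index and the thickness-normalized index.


Crack index = 193 / 5.2 = 37.1 N/mm
Normalized = 37.1 / 1.9 = 19.5 N/mm per mm


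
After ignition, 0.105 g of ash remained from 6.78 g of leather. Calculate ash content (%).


1.55%

Ash% = 0.105 / 6.78 x 100
Ash% = 1.55%


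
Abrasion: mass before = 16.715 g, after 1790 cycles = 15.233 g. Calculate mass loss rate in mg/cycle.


0.828 mg/cycle


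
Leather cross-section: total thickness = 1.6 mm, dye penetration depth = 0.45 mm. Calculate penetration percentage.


28.1%

Penetration% = 0.45 / 1.6 x 100
Penetration = 28.1%


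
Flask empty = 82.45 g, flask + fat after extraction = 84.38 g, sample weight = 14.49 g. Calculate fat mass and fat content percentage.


Fat mass = 84.38 - 82.45 = 1.93 g
Fat% = 1.93 / 14.49 x 100 = 13.3%


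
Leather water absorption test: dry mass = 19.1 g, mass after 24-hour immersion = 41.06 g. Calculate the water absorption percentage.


Water absorbed = 41.06 - 19.1 = 21.96 g
WA% = 21.96 / 19.1 x 100 = 115.0%


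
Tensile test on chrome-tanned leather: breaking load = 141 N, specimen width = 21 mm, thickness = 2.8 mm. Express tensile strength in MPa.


2.40 MPa

Cross-section = 21 x 2.8 = 58.8 mm^2
TS = 141 / 58.8 = 2.40 MPa
(1 N/mm^2 = 1 MPa)


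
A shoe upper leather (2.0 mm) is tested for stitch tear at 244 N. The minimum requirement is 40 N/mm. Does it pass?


STS = 244 / 2.0 = 122.0 N/mm
Minimum required: 40 N/mm
Passes: Yes


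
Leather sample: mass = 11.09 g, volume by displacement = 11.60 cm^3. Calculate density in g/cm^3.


Density = mass / volume
Density = 11.09 / 11.60 = 0.956 g/cm^3


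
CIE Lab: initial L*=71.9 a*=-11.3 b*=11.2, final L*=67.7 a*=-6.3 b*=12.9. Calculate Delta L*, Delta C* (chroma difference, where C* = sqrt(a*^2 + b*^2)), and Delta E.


Delta L* = -4.2
Delta C* = -1.55
Delta E = 6.75

Delta L* = 67.7 - 71.9 = -4.2
C1* = sqrt((-11.3)^2 + (11.2)^2) = 15.910
C2* = sqrt((-6.3)^2 + (12.9)^2) = 14.356
Delta C* = 14.356 - 15.910 = -1.55
Delta E = sqrt((-4.2)^2 + (5.0)^2 + (1.7)^2) = 6.75


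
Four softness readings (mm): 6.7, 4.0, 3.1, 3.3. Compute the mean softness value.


4.28 mm


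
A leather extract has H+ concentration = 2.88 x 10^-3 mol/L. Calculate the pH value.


pH = -log10[H+]
pH = -log10(2.88 x 10^-3) = 2.54


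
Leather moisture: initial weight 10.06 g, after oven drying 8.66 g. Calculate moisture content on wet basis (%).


13.9%

Moisture = 10.06 - 8.66 = 1.40 g
MC = 1.40 / 10.06 x 100 = 13.9%


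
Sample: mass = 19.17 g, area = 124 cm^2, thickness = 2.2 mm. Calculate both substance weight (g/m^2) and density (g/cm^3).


Substance weight = 1546.0 g/m^2
Density = 0.703 g/cm^3

SW = 19.17 / 124 x 10000 = 1546.0 g/m^2
Volume = 124 x 2.2 / 10 = 27.28 cm^3
Density = 19.17 / 27.28 = 0.703 g/cm^3


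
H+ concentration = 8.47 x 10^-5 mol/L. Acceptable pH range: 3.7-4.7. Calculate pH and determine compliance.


pH = 4.07
Compliant: Yes


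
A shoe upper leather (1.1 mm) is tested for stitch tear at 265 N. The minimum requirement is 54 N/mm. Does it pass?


STS = 265 / 1.1 = 240.9 N/mm
Minimum required: 54 N/mm
Passes: Yes


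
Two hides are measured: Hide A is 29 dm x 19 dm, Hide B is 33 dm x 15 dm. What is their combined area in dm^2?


1046 dm^2


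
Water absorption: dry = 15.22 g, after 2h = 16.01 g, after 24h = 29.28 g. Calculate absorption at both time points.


2h absorption = 5.2%
24h absorption = 92.4%

WA (2h) = (16.01 - 15.22) / 15.22 x 100 = 5.2%
WA (24h) = (29.28 - 15.22) / 15.22 x 100 = 92.4%


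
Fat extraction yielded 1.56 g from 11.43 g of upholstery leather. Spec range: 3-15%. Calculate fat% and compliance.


Fat% = 1.56 / 11.43 x 100 = 13.6%
Spec range: 3-15%
Compliant: Yes


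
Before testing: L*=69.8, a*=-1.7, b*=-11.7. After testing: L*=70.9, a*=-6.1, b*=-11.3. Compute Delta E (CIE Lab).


Delta E = 4.55


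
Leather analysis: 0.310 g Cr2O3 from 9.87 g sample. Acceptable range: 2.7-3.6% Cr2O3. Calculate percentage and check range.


Cr2O3% = 0.310 / 9.87 x 100 = 3.14%
Acceptable range: 2.7 to 3.6%
Within range: Yes


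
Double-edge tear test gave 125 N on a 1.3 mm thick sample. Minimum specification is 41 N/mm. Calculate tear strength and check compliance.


Tear strength = 125 / 1.3 = 96.2 N/mm
Required minimum = 41 N/mm
Compliant: Yes


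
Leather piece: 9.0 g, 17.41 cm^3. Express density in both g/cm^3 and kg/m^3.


Density = 9.0 / 17.41 = 0.517 g/cm^3
Convert: 0.517 x 1000 = 517 kg/m^3


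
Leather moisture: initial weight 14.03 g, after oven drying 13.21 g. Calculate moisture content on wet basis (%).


5.8%

Moisture = 14.03 - 13.21 = 0.82 g
MC = 0.82 / 14.03 x 100 = 5.8%


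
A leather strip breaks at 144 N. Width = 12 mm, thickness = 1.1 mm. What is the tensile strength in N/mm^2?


10.91 N/mm^2

Cross-sectional area = 12 x 1.1 = 13.2 mm^2
Tensile strength = 144 / 13.2 = 10.91 N/mm^2


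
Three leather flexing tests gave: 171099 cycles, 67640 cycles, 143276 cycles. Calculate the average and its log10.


Average = 127338 cycles
log10 = 5.10


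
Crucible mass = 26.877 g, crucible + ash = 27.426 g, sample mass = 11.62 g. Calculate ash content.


Ash mass = 27.426 - 26.877 = 0.549 g
Ash% = 0.549 / 11.62 x 100 = 4.72%


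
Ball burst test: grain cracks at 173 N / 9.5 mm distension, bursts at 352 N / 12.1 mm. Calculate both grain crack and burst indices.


Crack index = 173 / 9.5 = 18.2 N/mm
Burst index = 352 / 12.1 = 29.1 N/mm


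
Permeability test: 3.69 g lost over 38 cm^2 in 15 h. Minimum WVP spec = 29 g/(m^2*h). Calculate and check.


WVP = 64.74 g/(m^2*h)
Meets specification: Yes

WVP = 3.69 / (38 x 15) x 10000 = 64.74 g/(m^2*h)
Minimum: 29 g/(m^2*h)
Meets spec: Yes


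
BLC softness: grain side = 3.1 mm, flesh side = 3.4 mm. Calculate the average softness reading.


Average = (3.1 + 3.4) / 2
Average = 3.25 mm


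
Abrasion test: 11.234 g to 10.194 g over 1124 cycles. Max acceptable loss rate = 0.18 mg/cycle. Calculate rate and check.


Rate = 0.925 mg/cycle
Passes: No

Loss = 11.234 - 10.194 = 1.040 g
Rate = 1.040 g / 1124 cycles x 1000 = 0.925 mg/cycle
Max = 0.18 mg/cycle
Passes: No


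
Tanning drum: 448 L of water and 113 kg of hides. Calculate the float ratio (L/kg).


Float ratio = water / hide weight
Ratio = 448 / 113 = 4.0


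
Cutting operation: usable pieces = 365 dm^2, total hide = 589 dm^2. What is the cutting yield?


Yield = usable / total x 100
Yield = 365 / 589 x 100 = 62.0%


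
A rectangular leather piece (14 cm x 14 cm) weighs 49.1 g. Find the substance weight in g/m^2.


Area = 14 x 14 = 196 cm^2
SW = 49.1 / 196 x 10000 = 2505.1 g/m^2


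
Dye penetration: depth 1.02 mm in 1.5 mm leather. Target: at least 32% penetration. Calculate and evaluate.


Penetration = 68.0%
Meets target: Yes

Penetration = 1.02 / 1.5 x 100 = 68.0%
Target: 32%
Meets target: Yes


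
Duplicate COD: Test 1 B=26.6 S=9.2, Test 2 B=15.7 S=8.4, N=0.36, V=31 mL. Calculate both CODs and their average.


COD1 = (26.6 - 9.2) x 0.36 x 8000 / 31 = 1616.5 mg/L
COD2 = (15.7 - 8.4) x 0.36 x 8000 / 31 = 678.2 mg/L
Average = (1616.5 + 678.2) / 2 = 1147.4 mg/L


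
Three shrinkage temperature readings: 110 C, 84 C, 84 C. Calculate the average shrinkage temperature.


92.7 C

Average = (110 + 84 + 84) / 3
Average = 278 / 3 = 92.7 C


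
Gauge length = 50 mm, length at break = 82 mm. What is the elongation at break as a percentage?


Extension = 82 - 50 = 32 mm
Elongation = 32 / 50 x 100 = 64.0%


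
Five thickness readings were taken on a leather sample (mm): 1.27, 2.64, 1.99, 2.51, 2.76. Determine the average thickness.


Sum = 1.27 + 2.64 + 1.99 + 2.51 + 2.76 = 11.17
Average = 11.17 / 5 = 2.23 mm


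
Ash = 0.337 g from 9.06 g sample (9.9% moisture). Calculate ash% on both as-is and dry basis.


As-is ash = 3.72%
Dry-basis ash = 4.13%


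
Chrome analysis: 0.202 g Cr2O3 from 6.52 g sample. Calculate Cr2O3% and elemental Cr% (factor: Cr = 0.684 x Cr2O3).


Cr2O3% = 0.202 / 6.52 x 100 = 3.10%
Cr% = 3.10 x 0.684 = 2.12%


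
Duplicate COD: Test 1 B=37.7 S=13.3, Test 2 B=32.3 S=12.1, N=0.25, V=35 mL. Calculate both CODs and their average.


COD1 = 1394.3 mg/L
COD2 = 1154.3 mg/L
Average = 1274.3 mg/L

COD1 = (37.7 - 13.3) x 0.25 x 8000 / 35 = 1394.3 mg/L
COD2 = (32.3 - 12.1) x 0.25 x 8000 / 35 = 1154.3 mg/L
Average = (1394.3 + 1154.3) / 2 = 1274.3 mg/L


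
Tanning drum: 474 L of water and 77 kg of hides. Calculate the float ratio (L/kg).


Float ratio = water / hide weight
Ratio = 474 / 77 = 6.2


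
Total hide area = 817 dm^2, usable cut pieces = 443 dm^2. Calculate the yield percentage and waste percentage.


Yield = 443 / 817 x 100 = 54.2%
Waste = 817 - 443 = 374 dm^2
Waste% = 100 - 54.2 = 45.8%


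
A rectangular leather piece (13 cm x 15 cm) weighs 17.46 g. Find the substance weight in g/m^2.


Area = 13 x 15 = 195 cm^2
SW = 17.46 / 195 x 10000 = 895.4 g/m^2


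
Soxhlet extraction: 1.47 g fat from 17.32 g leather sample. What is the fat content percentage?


8.5%

Fat content = 1.47 / 17.32 x 100
Fat = 8.5%


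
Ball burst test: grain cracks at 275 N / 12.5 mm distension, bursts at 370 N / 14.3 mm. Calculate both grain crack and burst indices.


Crack index = 22.0 N/mm
Burst index = 25.9 N/mm

Crack index = 275 / 12.5 = 22.0 N/mm
Burst index = 370 / 14.3 = 25.9 N/mm


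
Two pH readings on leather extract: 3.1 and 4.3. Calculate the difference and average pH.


Difference = 1.2
Average pH = 3.70

Difference = |3.1 - 4.3| = 1.2
Average = (3.1 + 4.3) / 2 = 3.70


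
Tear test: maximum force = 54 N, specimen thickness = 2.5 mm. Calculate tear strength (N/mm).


21.6 N/mm


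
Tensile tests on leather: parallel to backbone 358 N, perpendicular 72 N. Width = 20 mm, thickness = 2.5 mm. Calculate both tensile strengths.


Parallel = 7.16 N/mm^2
Perpendicular = 1.44 N/mm^2


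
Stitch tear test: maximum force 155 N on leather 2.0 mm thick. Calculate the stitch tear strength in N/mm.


Stitch tear strength = force / thickness
STS = 155 / 2.0 = 77.5 N/mm


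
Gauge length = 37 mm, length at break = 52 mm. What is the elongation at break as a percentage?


40.5%


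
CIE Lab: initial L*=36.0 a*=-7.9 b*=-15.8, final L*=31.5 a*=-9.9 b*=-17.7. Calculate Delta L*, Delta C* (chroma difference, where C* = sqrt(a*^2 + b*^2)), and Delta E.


Delta L* = -4.5
Delta C* = 2.62
Delta E = 5.28

Delta L* = 31.5 - 36.0 = -4.5
C1* = sqrt((-7.9)^2 + (-15.8)^2) = 17.665
C2* = sqrt((-9.9)^2 + (-17.7)^2) = 20.281
Delta C* = 20.281 - 17.665 = 2.62
Delta E = sqrt((-4.5)^2 + (-2.0)^2 + (-1.9)^2) = 5.28


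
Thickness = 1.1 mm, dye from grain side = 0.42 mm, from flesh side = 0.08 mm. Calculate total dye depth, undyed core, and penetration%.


Total dyed = 0.50 mm
Undyed core = 0.60 mm
Penetration = 45.5%


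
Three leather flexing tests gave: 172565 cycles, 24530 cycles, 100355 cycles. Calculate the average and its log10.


Average = (172565 + 24530 + 100355) / 3 = 99150 cycles
log10(99150) = 5.00


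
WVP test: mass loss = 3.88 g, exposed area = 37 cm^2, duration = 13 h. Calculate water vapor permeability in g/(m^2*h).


WVP = mass_loss / (area x time) x 10000
WVP = 3.88 / (37 x 13) x 10000
WVP = 3.88 / 481 x 10000 = 80.67 g/(m^2*h)


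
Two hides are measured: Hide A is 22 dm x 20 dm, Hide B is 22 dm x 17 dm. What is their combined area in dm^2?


Hide A area = 22 x 20 = 440 dm^2
Hide B area = 22 x 17 = 374 dm^2
Total = 440 + 374 = 814 dm^2


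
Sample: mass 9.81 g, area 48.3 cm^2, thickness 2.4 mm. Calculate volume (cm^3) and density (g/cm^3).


Thickness in cm = 2.4 / 10 = 0.24 cm
Volume = 48.3 x 0.24 = 11.592 cm^3
Density = 9.81 / 11.592 = 0.846 g/cm^3


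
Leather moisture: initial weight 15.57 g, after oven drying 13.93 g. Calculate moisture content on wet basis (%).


10.5%


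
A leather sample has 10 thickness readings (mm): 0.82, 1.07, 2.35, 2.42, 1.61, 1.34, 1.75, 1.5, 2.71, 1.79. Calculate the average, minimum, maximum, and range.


Average = 1.74 mm
Min = 0.82 mm
Max = 2.71 mm
Range = 1.89 mm

Sum = 17.36
Average = 17.36 / 10 = 1.74 mm
Minimum = 0.82 mm
Maximum = 2.71 mm
Range = 2.71 - 0.82 = 1.89 mm


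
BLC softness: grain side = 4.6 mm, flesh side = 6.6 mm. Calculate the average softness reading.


5.60 mm


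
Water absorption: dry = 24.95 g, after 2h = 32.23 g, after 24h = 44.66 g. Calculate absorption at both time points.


2h absorption = 29.2%
24h absorption = 79.0%

WA (2h) = (32.23 - 24.95) / 24.95 x 100 = 29.2%
WA (24h) = (44.66 - 24.95) / 24.95 x 100 = 79.0%


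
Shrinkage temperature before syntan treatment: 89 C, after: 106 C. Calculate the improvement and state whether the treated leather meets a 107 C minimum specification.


Improvement = 17 C
Meets 107 C spec: No

Improvement = 106 - 89 = 17 C
Spec check: 106 C >= 107 C? No


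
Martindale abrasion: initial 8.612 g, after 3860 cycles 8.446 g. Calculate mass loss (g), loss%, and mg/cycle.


Mass loss = 0.166 g
Loss = 1.93%
Rate = 0.043 mg/cycle

Loss = 8.612 - 8.446 = 0.166 g
Loss% = 0.166 / 8.612 x 100 = 1.93%
Rate = 0.166 / 3860 x 1000 = 0.043 mg/cycle


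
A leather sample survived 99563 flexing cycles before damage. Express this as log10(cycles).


5.00

log10(99563) = 5.00


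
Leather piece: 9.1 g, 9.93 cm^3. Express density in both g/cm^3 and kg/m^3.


Density = 9.1 / 9.93 = 0.916 g/cm^3
Convert: 0.916 x 1000 = 916 kg/m^3


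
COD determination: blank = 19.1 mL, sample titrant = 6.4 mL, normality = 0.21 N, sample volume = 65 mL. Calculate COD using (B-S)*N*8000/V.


COD = (19.1 - 6.4) x 0.21 x 8000 / 65
COD = 12.7 x 0.21 x 8000 / 65
COD = 328.2 mg/L


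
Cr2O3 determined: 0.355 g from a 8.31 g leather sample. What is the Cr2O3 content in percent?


4.27%


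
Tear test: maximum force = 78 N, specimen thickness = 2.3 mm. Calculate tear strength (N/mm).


33.9 N/mm

Tear strength = force / thickness
Tear = 78 / 2.3 = 33.9 N/mm


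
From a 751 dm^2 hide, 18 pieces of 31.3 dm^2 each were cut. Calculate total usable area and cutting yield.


Total usable = 18 x 31.3 = 563.4 dm^2
Yield = 563.4 / 751 x 100 = 75.0%


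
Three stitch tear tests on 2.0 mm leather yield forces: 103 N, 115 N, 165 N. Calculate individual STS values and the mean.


STS1 = 103 / 2.0 = 51.5 N/mm
STS2 = 115 / 2.0 = 57.5 N/mm
STS3 = 165 / 2.0 = 82.5 N/mm
Mean = (51.5 + 57.5 + 82.5) / 3 = 63.8 N/mm


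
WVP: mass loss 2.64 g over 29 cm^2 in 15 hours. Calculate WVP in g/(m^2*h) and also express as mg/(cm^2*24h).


WVP = 60.69 g/(m^2*h)
Daily rate = 145.66 mg/(cm^2*24h)

WVP = 2.64 / (29 x 15) x 10000 = 60.69 g/(m^2*h)
Mass loss in mg = 2.64 x 1000 = 2640 mg
Per cm^2 per 24h in mg: 2640 x 24 / (29 x 15) = 63360 / 435 = 145.66 mg/(cm^2*24h)


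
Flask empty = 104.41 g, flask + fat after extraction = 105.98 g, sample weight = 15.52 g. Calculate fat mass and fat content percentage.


Fat mass = 105.98 - 104.41 = 1.57 g
Fat% = 1.57 / 15.52 x 100 = 10.1%


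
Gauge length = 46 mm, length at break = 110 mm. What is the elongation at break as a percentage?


Extension = 110 - 46 = 64 mm
Elongation = 64 / 46 x 100 = 139.1%


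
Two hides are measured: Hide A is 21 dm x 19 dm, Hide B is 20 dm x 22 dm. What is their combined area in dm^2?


839 dm^2


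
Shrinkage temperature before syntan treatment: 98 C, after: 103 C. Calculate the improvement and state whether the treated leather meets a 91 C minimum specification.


Improvement = 5 C
Meets 91 C spec: Yes

Improvement = 103 - 98 = 5 C
Spec check: 103 C >= 91 C? Yes


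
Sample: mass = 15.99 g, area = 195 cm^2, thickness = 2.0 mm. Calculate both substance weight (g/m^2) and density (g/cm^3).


Substance weight = 820.0 g/m^2
Density = 0.410 g/cm^3

SW = 15.99 / 195 x 10000 = 820.0 g/m^2
Volume = 195 x 2.0 / 10 = 39.00 cm^3
Density = 15.99 / 39.00 = 0.410 g/cm^3


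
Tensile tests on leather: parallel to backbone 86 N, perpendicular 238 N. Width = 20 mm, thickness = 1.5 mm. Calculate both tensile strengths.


Area = 20 x 1.5 = 30.0 mm^2
TS (parallel) = 86 / 30.0 = 2.87 N/mm^2
TS (perpendicular) = 238 / 30.0 = 7.93 N/mm^2


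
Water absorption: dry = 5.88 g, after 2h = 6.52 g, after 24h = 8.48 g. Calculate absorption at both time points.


WA (2h) = (6.52 - 5.88) / 5.88 x 100 = 10.9%
WA (24h) = (8.48 - 5.88) / 5.88 x 100 = 44.2%


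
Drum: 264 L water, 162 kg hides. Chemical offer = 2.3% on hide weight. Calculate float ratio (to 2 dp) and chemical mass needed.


Float ratio = 1.63
Chemical needed = 3.726 kg

Float ratio = 264 / 162 = 1.63
Chemical = 162 x 2.3 / 100 = 3.726 kg


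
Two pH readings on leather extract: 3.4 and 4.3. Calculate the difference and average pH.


Difference = |3.4 - 4.3| = 0.9
Average = (3.4 + 4.3) / 2 = 3.85
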